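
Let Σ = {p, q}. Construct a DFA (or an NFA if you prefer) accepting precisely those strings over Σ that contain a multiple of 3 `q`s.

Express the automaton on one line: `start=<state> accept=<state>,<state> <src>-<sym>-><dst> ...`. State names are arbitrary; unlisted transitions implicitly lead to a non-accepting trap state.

start=s0 accept=s0 s0-p->s0 s0-q->s1 s1-p->s1 s1-q->s2 s2-p->s2 s2-q->s0

The only thing that matters is how many `q`s have appeared, reduced mod 3. Use one state per residue: s0 for 0, …, s2 for 2. Reading `q` moves to the next residue; anything else stays put. s0 is accepting.
3 states suffice.
        p   q  
>* s0   s0  s1 
   s1   s1  s2 
   s2   s2  s0 
(> = start, * = accepting)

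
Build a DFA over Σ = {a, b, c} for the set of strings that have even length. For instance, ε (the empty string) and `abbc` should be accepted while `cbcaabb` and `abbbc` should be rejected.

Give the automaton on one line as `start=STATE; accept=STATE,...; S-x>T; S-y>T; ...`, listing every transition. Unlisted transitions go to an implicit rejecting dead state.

Count input length modulo 2: every symbol advances one step around the cycle q0 → q1 → q0. Accept at q0.
2 states suffice.
        a   b   c  
>* q0   q1  q1  q1 
   q1   q0  q0  q0 
(> = start, * = accepting)

start=q0; accept=q0; q0-a>q1; q0-b>q1; q0-c>q1; q1-a>q0; q1-b>q0; q1-c>q0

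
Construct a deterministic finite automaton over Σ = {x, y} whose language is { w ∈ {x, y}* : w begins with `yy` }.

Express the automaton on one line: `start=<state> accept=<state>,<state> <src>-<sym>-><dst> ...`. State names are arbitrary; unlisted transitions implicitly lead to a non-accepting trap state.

start=A accept=C A-x->D A-y->B B-x->D B-y->C C-x->C C-y->C D-x->D D-y->D

Walk along `yy` while the input agrees: from A take `y` to B, and so on. Any deviation drops to the rejecting sink D. Once C is reached the prefix is confirmed and every continuation is accepted.
       x  y 
>  A   D  B 
   B   D  C 
 * C   C  C 
   D   D  D 
(> = start, * = accepting)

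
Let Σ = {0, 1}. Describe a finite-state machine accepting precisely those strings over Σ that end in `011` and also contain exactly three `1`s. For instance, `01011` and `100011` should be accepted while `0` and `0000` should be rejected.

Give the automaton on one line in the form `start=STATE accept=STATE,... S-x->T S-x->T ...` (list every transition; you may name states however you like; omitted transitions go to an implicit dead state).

Build one automaton per condition and run them in lockstep. One (4 states) tracks how much of the suffix `011` has currently been matched; the other (5 states) tracks the count of `1`s, saturating at 4. Each combined state is a pair, one component from each; accept when both components accept. Equivalent product states are then merged.
       0  1 
>  A   A  B 
   B   C  D 
   C   C  E 
   D   D  D 
   E   D  F 
 * F   D  D 
(> = start, * = accepting)

start=A accept=F A-0->A A-1->B B-0->C B-1->D C-0->C C-1->E D-0->D D-1->D E-0->D E-1->F F-0->D F-1->D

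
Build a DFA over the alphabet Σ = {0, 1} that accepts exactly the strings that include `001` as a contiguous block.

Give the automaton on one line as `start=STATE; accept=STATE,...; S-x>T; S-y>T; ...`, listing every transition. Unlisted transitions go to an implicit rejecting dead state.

start=S0; accept=S3; S0-0>S1; S0-1>S0; S1-0>S2; S1-1>S0; S2-0>S2; S2-1>S3; S3-0>S3; S3-1>S3

States S0..S2 record the length of the longest prefix of `001` that matches the current input suffix. Reaching S3 means `001` has been seen, and we stay there forever. Accept from S3.
4 states suffice.
        0   1  
>  S0   S1  S0 
   S1   S2  S0 
   S2   S2  S3 
 * S3   S3  S3 
(> = start, * = accepting)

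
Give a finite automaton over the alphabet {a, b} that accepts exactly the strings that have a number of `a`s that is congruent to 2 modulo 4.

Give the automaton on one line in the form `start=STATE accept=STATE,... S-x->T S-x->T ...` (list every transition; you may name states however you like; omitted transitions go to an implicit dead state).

Keep the running count of `a`s modulo 4: each `a` advances along the cycle q0 → q1 → q2 → q3 → q0 while other symbols loop. Accept at q2.
        a   b  
>  q0   q1  q0 
   q1   q2  q1 
 * q2   q3  q2 
   q3   q0  q3 
(> = start, * = accepting)

start=q0 accept=q2 q0-a->q1 q0-b->q0 q1-a->q2 q1-b->q1 q2-a->q3 q2-b->q2 q3-a->q0 q3-b->q3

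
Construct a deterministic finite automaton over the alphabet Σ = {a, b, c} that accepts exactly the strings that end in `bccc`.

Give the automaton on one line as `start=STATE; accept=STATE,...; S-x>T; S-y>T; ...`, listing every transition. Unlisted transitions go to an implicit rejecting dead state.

Let each state record the length of the longest suffix of the input read so far that is also a prefix of `bccc`. q1 means the last symbol is `b`; q2 means the last 2 symbols are `bc`; q3 means the last 3 symbols are `bcc`; q4 means the last 4 symbols are `bccc`. Accept only at q4, where the string currently ends in `bccc`.
5 states suffice.
        a   b   c  
>  q0   q0  q1  q0 
   q1   q0  q1  q2 
   q2   q0  q1  q3 
   q3   q0  q1  q4 
 * q4   q0  q1  q0 
(> = start, * = accepting)

start=q0; accept=q4; q0-a>q0; q0-b>q1; q0-c>q0; q1-a>q0; q1-b>q1; q1-c>q2; q2-a>q0; q2-b>q1; q2-c>q3; q3-a>q0; q3-b>q1; q3-c>q4; q4-a>q0; q4-b>q1; q4-c>q0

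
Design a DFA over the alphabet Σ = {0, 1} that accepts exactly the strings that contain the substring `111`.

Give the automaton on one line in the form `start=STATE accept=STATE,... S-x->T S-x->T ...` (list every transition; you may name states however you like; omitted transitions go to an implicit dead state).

start=q0 accept=q3 q0-0->q0 q0-1->q1 q1-0->q0 q1-1->q2 q2-0->q0 q2-1->q3 q3-0->q3 q3-1->q3

Track how much of `111` has been matched so far: state q0 is no progress, q3 is the absorbing accept state reached once `111` has occurred. Intermediate states record partial matches; on a mismatch, fall back to the longest reusable overlap.
4 states suffice.
        0   1  
>  q0   q0  q1 
   q1   q0  q2 
   q2   q0  q3 
 * q3   q3  q3 
(> = start, * = accepting)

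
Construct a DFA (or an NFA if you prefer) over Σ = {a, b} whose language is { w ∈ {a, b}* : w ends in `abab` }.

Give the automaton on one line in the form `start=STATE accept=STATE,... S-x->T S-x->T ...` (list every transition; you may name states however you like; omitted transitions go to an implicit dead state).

start=S0 accept=S4 S0-a->S1 S0-b->S0 S1-a->S1 S1-b->S2 S2-a->S3 S2-b->S0 S3-a->S1 S3-b->S4 S4-a->S3 S4-b->S0

Remember how much of `abab` the current input suffix matches. State S0 means no match yet; S1 means the last symbol is `a`; S2 means the last 2 symbols are `ab`; S3 means the last 3 symbols are `aba`; S4 means the last 4 symbols are `abab`. Only S4 accepts. On a mismatch, fall back to the longest proper suffix that is still a prefix of `abab`.
        a   b  
>  S0   S1  S0 
   S1   S1  S2 
   S2   S3  S0 
   S3   S1  S4 
 * S4   S3  S0 
(> = start, * = accepting)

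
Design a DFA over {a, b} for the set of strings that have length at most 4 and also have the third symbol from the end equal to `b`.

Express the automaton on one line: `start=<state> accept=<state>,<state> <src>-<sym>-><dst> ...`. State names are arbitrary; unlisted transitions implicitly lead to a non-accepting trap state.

start=q0 accept=q7,q8 q0-a->q1 q0-b->q2 q1-a->q3 q1-b->q4 q2-a->q5 q2-b->q6 q3-a->q3 q3-b->q3 q4-a->q5 q4-b->q5 q5-a->q7 q5-b->q7 q6-a->q8 q6-b->q8 q7-a->q3 q7-b->q3 q8-a->q7 q8-b->q7

Run two small machines in parallel and take their product. One (6 states) tracks the input length, saturating at 5; the other (15 states) tracks the last 3 symbols read. Each combined state is a pair, one component from each; accept when both components accept. After merging equivalent states the machine shrinks.
A 9-state machine:
        a   b  
>  q0   q1  q2 
   q1   q3  q4 
   q2   q5  q6 
   q3   q3  q3 
   q4   q5  q5 
   q5   q7  q7 
   q6   q8  q8 
 * q7   q3  q3 
 * q8   q7  q7 
(> = start, * = accepting)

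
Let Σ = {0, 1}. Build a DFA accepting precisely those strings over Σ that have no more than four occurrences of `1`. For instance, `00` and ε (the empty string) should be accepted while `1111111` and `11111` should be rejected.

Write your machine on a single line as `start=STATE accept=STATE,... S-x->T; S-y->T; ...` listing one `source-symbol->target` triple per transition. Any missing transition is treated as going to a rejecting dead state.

Count `1`s, saturating at 5: states A through E mean 0 through 4 `1`s seen; F means more than 4. Each `1` increments (capped at F); other symbols loop. Accept from {A, B, C, D, E}.
6 states suffice.
       0  1 
>* A   A  B 
 * B   B  C 
 * C   C  D 
 * D   D  E 
 * E   E  F 
   F   F  F 
(> = start, * = accepting)

start=A; accept=A,B,C,D,E; A-0->A; A-1->B; B-0->B; B-1->C; C-0->C; C-1->D; D-0->D; D-1->E; E-0->E; E-1->F; F-0->F; F-1->F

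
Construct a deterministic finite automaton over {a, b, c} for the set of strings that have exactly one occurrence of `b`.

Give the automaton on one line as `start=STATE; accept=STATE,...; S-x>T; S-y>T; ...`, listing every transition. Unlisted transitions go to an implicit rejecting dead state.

start=s0; accept=s1; s0-a>s0; s0-b>s1; s0-c>s0; s1-a>s1; s1-b>s2; s1-c>s1; s2-a>s2; s2-b>s2; s2-c>s2

Only the number of `b`s matters, and only up to 2. Make a chain s0 → s1 → s2 advanced by each `b` (with s2 absorbing); every other symbol self-loops. The accepting set is {s1}.
With 3 states:
        a   b   c  
>  s0   s0  s1  s0 
 * s1   s1  s2  s1 
   s2   s2  s2  s2 
(> = start, * = accepting)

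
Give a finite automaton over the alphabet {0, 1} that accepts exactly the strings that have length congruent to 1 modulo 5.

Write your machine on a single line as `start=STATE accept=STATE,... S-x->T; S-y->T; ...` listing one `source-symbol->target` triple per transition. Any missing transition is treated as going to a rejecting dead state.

start=q0; accept=q1; q0-0->q1; q0-1->q1; q1-0->q2; q1-1->q2; q2-0->q3; q2-1->q3; q3-0->q4; q3-1->q4; q4-0->q0; q4-1->q0

Count input length modulo 5: every symbol advances one step around the cycle q0 → q1 → q2 → q3 → q4 → q0. Accept at q1.
5 states suffice.
        0   1  
>  q0   q1  q1 
 * q1   q2  q2 
   q2   q3  q3 
   q3   q4  q4 
   q4   q0  q0 
(> = start, * = accepting)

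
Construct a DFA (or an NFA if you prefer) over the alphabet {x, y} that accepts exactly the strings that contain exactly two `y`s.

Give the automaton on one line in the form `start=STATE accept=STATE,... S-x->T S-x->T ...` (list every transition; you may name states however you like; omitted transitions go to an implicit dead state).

Only the number of `y`s matters, and only up to 3. Make a chain q0 → q1 → q2 → q3 advanced by each `y` (with q3 absorbing); every other symbol self-loops. The accepting set is {q2}.
A 4-state machine:
        x   y  
>  q0   q0  q1 
   q1   q1  q2 
 * q2   q2  q3 
   q3   q3  q3 
(> = start, * = accepting)

start=q0 accept=q2 q0-x->q0 q0-y->q1 q1-x->q1 q1-y->q2 q2-x->q2 q2-y->q3 q3-x->q3 q3-y->q3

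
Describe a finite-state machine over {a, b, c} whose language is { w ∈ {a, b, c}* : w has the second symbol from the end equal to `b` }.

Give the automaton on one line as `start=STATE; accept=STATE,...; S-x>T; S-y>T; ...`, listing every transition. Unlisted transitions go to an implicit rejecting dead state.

Because acceptance depends on a position counted from the end, the machine has to buffer the most recent 2 symbols. Make each state the string of the last up-to-2 symbols read; on input `x` shift the window left and append `x`. Accept when the buffered window has length 2 and begins with `b`.
A 13-state machine:
          a    b    c  
>  q0     q1   q2   q3 
   q1     q4   q5   q6 
   q2     q7   q8   q9 
   q3    q10  q11  q12 
   q4     q4   q5   q6 
   q5     q7   q8   q9 
   q6    q10  q11  q12 
 * q7     q4   q5   q6 
 * q8     q7   q8   q9 
 * q9    q10  q11  q12 
   q10    q4   q5   q6 
   q11    q7   q8   q9 
   q12   q10  q11  q12 
(> = start, * = accepting)

start=q0; accept=q7,q8,q9; q0-a>q1; q0-b>q2; q0-c>q3; q1-a>q4; q1-b>q5; q1-c>q6; q2-a>q7; q2-b>q8; q2-c>q9; q3-a>q10; q3-b>q11; q3-c>q12; q4-a>q4; q4-b>q5; q4-c>q6; q5-a>q7; q5-b>q8; q5-c>q9; q6-a>q10; q6-b>q11; q6-c>q12; q7-a>q4; q7-b>q5; q7-c>q6; q8-a>q7; q8-b>q8; q8-c>q9; q9-a>q10; q9-b>q11; q9-c>q12; q10-a>q4; q10-b>q5; q10-c>q6; q11-a>q7; q11-b>q8; q11-c>q9; q12-a>q10; q12-b>q11; q12-c>q12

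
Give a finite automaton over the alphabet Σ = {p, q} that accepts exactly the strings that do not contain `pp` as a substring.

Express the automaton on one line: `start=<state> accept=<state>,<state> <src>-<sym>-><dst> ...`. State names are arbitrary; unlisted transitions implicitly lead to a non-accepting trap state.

This is the complement of 'contains `pp`'. Use the same substring-matching states — s0 through s2 holding how much of `pp` has just been matched — but flip the accepting set: everything except the trap s2 accepts.
        p   q  
>* s0   s1  s0 
 * s1   s2  s0 
   s2   s2  s2 
(> = start, * = accepting)

start=s0 accept=s0,s1 s0-p->s1 s0-q->s0 s1-p->s2 s1-q->s0 s2-p->s2 s2-q->s2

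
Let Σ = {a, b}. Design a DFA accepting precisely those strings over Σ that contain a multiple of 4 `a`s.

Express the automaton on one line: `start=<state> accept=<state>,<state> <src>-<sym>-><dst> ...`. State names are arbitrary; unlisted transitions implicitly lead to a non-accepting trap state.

start=s0 accept=s0 s0-a->s1 s0-b->s0 s1-a->s2 s1-b->s1 s2-a->s3 s2-b->s2 s3-a->s0 s3-b->s3

The only thing that matters is how many `a`s have appeared, reduced mod 4. Use one state per residue: s0 for 0, …, s3 for 3. Reading `a` moves to the next residue; anything else stays put. s0 is accepting.
With 4 states:
        a   b  
>* s0   s1  s0 
   s1   s2  s1 
   s2   s3  s2 
   s3   s0  s3 
(> = start, * = accepting)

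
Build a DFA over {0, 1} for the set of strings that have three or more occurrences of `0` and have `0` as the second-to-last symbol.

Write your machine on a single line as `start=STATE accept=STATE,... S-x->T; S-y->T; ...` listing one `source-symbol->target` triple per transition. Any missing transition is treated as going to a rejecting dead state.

start=s0; accept=s7,s11,s12,s15; s0-0->s1; s0-1->s2; s1-0->s3; s1-1->s4; s2-0->s5; s2-1->s6; s3-0->s7; s3-1->s8; s4-0->s9; s4-1->s10; s5-0->s3; s5-1->s4; s6-0->s5; s6-1->s6; s7-0->s11; s7-1->s12; s8-0->s13; s8-1->s14; s9-0->s7; s9-1->s8; s10-0->s9; s10-1->s10; s11-0->s11; s11-1->s15; s12-0->s16; s12-1->s17; s13-0->s11; s13-1->s12; s14-0->s13; s14-1->s14; s15-0->s16; s15-1->s18; s16-0->s11; s16-1->s15; s17-0->s16; s17-1->s17; s18-0->s16; s18-1->s18

Build one automaton per condition and run them in lockstep. One (5 states) tracks the count of `0`s, saturating at 4; the other (7 states) tracks the last 2 symbols read. Each combined state is a pair, one component from each; accept when both components accept.
19 states suffice.
          0    1  
>  s0     s1   s2 
   s1     s3   s4 
   s2     s5   s6 
   s3     s7   s8 
   s4     s9  s10 
   s5     s3   s4 
   s6     s5   s6 
 * s7    s11  s12 
   s8    s13  s14 
   s9     s7   s8 
   s10    s9  s10 
 * s11   s11  s15 
 * s12   s16  s17 
   s13   s11  s12 
   s14   s13  s14 
 * s15   s16  s18 
   s16   s11  s15 
   s17   s16  s17 
   s18   s16  s18 
(> = start, * = accepting)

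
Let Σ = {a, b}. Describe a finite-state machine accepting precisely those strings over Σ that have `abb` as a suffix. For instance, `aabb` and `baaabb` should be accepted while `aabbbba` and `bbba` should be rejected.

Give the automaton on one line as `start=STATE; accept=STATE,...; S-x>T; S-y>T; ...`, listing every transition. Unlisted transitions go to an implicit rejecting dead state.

Remember how much of `abb` the current input suffix matches. State s0 means no match yet; s1 means the last symbol is `a`; s2 means the last 2 symbols are `ab`; s3 means the last 3 symbols are `abb`. Only s3 accepts. On a mismatch, fall back to the longest proper suffix that is still a prefix of `abb`.
4 states suffice.
        a   b  
>  s0   s1  s0 
   s1   s1  s2 
   s2   s1  s3 
 * s3   s1  s0 
(> = start, * = accepting)

start=s0; accept=s3; s0-a>s1; s0-b>s0; s1-a>s1; s1-b>s2; s2-a>s1; s2-b>s3; s3-a>s1; s3-b>s0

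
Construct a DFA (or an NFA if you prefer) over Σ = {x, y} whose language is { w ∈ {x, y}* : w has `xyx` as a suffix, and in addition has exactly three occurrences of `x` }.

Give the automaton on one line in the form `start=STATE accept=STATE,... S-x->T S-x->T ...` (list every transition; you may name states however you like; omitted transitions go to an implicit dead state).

start=q0 accept=q10 q0-x->q1 q0-y->q0 q1-x->q2 q1-y->q3 q2-x->q4 q2-y->q5 q3-x->q6 q3-y->q7 q4-x->q8 q4-y->q9 q5-x->q10 q5-y->q11 q6-x->q4 q6-y->q5 q7-x->q2 q7-y->q7 q8-x->q8 q8-y->q12 q9-x->q13 q9-y->q14 q10-x->q8 q10-y->q9 q11-x->q4 q11-y->q11 q12-x->q13 q12-y->q15 q13-x->q8 q13-y->q12 q14-x->q8 q14-y->q14 q15-x->q8 q15-y->q15

Run two small machines in parallel and take their product. One (4 states) tracks how much of the suffix `xyx` has currently been matched; the other (5 states) tracks the count of `x`s, saturating at 4. Each combined state is a pair, one component from each; accept when both components accept.
16 states suffice.
          x    y  
>  q0     q1   q0 
   q1     q2   q3 
   q2     q4   q5 
   q3     q6   q7 
   q4     q8   q9 
   q5    q10  q11 
   q6     q4   q5 
   q7     q2   q7 
   q8     q8  q12 
   q9    q13  q14 
 * q10    q8   q9 
   q11    q4  q11 
   q12   q13  q15 
   q13    q8  q12 
   q14    q8  q14 
   q15    q8  q15 
(> = start, * = accepting)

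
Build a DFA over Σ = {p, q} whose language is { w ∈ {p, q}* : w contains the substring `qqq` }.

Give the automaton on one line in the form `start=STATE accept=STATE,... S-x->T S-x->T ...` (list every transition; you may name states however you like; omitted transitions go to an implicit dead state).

States S0..S2 record the length of the longest prefix of `qqq` that matches the current input suffix. Reaching S3 means `qqq` has been seen, and we stay there forever. Accept from S3.
A 4-state machine:
        p   q  
>  S0   S0  S1 
   S1   S0  S2 
   S2   S0  S3 
 * S3   S3  S3 
(> = start, * = accepting)

start=S0 accept=S3 S0-p->S0 S0-q->S1 S1-p->S0 S1-q->S2 S2-p->S0 S2-q->S3 S3-p->S3 S3-q->S3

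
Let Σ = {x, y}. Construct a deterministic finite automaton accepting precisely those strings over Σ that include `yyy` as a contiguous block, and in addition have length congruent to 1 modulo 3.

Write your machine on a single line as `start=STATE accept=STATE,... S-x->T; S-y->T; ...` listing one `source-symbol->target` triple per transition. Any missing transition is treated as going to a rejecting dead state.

start=A; accept=K; A-x->B; A-y->C; B-x->D; B-y->E; C-x->D; C-y->F; D-x->A; D-y->G; E-x->A; E-y->H; F-x->A; F-y->I; G-x->B; G-y->J; H-x->B; H-y->K; I-x->K; I-y->K; J-x->D; J-y->L; K-x->L; K-y->L; L-x->I; L-y->I

Build one automaton per condition and run them in lockstep. The first has 4 states tracking whether and how much of `yyy` has been seen; the second has 3 states tracking the input length modulo 3. A product state is a pair (one from each), accepting exactly when both do.
A 12-state machine:
       x  y 
>  A   B  C 
   B   D  E 
   C   D  F 
   D   A  G 
   E   A  H 
   F   A  I 
   G   B  J 
   H   B  K 
   I   K  K 
   J   D  L 
 * K   L  L 
   L   I  I 
(> = start, * = accepting)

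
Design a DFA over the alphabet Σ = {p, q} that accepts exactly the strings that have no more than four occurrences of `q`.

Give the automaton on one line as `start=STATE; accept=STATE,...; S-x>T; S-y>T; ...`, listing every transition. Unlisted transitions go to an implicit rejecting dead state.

start=S0; accept=S0,S1,S2,S3,S4; S0-p>S0; S0-q>S1; S1-p>S1; S1-q>S2; S2-p>S2; S2-q>S3; S3-p>S3; S3-q>S4; S4-p>S4; S4-q>S5; S5-p>S5; S5-q>S5

Only the number of `q`s matters, and only up to 5. Make a chain S0 → S1 → S2 → S3 → S4 → S5 advanced by each `q` (with S5 absorbing); every other symbol self-loops. The accepting set is {S0, S1, S2, S3, S4}.
        p   q  
>* S0   S0  S1 
 * S1   S1  S2 
 * S2   S2  S3 
 * S3   S3  S4 
 * S4   S4  S5 
   S5   S5  S5 
(> = start, * = accepting)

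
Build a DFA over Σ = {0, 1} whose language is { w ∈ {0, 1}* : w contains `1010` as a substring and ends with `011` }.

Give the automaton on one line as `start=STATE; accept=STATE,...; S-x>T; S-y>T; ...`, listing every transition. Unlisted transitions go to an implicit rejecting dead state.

start=A; accept=J; A-0>B; A-1>C; B-0>B; B-1>D; C-0>E; C-1>C; D-0>E; D-1>F; E-0>B; E-1>G; F-0>E; F-1>C; G-0>H; G-1>F; H-0>H; H-1>I; I-0>H; I-1>J; J-0>H; J-1>K; K-0>H; K-1>K

Build one automaton per condition and run them in lockstep. One (5 states) tracks whether and how much of `1010` has been seen; the other (4 states) tracks how much of the suffix `011` has currently been matched. Each combined state is a pair, one component from each; accept when both components accept.
An 11-state machine:
       0  1 
>  A   B  C 
   B   B  D 
   C   E  C 
   D   E  F 
   E   B  G 
   F   E  C 
   G   H  F 
   H   H  I 
   I   H  J 
 * J   H  K 
   K   H  K 
(> = start, * = accepting)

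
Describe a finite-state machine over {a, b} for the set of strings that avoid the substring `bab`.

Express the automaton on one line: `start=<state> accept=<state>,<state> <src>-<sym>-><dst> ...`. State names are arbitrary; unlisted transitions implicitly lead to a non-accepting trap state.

start=S0 accept=S0,S1,S2 S0-a->S0 S0-b->S1 S1-a->S2 S1-b->S1 S2-a->S0 S2-b->S3 S3-a->S3 S3-b->S3

This is the complement of 'contains `bab`'. Use the same substring-matching states — S0 through S3 holding how much of `bab` has just been matched — but flip the accepting set: everything except the trap S3 accepts.
        a   b  
>* S0   S0  S1 
 * S1   S2  S1 
 * S2   S0  S3 
   S3   S3  S3 
(> = start, * = accepting)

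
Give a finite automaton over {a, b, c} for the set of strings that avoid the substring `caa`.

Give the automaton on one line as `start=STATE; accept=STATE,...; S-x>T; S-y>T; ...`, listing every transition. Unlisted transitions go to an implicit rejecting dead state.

Track partial matches of the forbidden pattern `caa`. State q3 is a dead state reached once `caa` has occurred; every other state accepts. q0 means no part of `caa` is currently matched.
4 states suffice.
        a   b   c  
>* q0   q0  q0  q1 
 * q1   q2  q0  q1 
 * q2   q3  q0  q1 
   q3   q3  q3  q3 
(> = start, * = accepting)

start=q0; accept=q0,q1,q2; q0-a>q0; q0-b>q0; q0-c>q1; q1-a>q2; q1-b>q0; q1-c>q1; q2-a>q3; q2-b>q0; q2-c>q1; q3-a>q3; q3-b>q3; q3-c>q3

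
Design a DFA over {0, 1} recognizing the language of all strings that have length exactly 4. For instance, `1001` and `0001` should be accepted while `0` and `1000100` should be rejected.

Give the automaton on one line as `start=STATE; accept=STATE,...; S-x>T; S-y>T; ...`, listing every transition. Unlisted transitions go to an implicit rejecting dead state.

We only need to distinguish lengths 0, 1, …, 4, and '>4'. Chain s0 → s1 → s2 → s3 → s4 → s5 on every symbol, with s5 looping. Accepting states: {s4}.
A 6-state machine:
        0   1  
>  s0   s1  s1 
   s1   s2  s2 
   s2   s3  s3 
   s3   s4  s4 
 * s4   s5  s5 
   s5   s5  s5 
(> = start, * = accepting)

start=s0; accept=s4; s0-0>s1; s0-1>s1; s1-0>s2; s1-1>s2; s2-0>s3; s2-1>s3; s3-0>s4; s3-1>s4; s4-0>s5; s4-1>s5; s5-0>s5; s5-1>s5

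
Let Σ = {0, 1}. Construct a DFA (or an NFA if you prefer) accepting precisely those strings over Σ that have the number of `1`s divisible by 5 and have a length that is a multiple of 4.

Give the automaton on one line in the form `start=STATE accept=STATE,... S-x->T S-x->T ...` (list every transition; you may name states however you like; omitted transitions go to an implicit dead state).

Handle the two conditions separately and then intersect. One (5 states) tracks the count of `1`s modulo 5; the other (4 states) tracks the input length modulo 4. Each combined state is a pair, one component from each; accept when both components accept.
20 states suffice.
          0    1  
>* q0     q1   q2 
   q1     q3   q4 
   q2     q4   q5 
   q3     q6   q7 
   q4     q7   q8 
   q5     q8   q9 
   q6     q0  q10 
   q7    q10  q11 
   q8    q11  q12 
   q9    q12  q13 
   q10    q2  q14 
   q11   q14  q15 
   q12   q15  q16 
   q13   q16   q1 
   q14    q5  q17 
   q15   q17  q18 
   q16   q18   q3 
   q17    q9  q19 
   q18   q19   q6 
   q19   q13   q0 
(> = start, * = accepting)

start=q0 accept=q0 q0-0->q1 q0-1->q2 q1-0->q3 q1-1->q4 q2-0->q4 q2-1->q5 q3-0->q6 q3-1->q7 q4-0->q7 q4-1->q8 q5-0->q8 q5-1->q9 q6-0->q0 q6-1->q10 q7-0->q10 q7-1->q11 q8-0->q11 q8-1->q12 q9-0->q12 q9-1->q13 q10-0->q2 q10-1->q14 q11-0->q14 q11-1->q15 q12-0->q15 q12-1->q16 q13-0->q16 q13-1->q1 q14-0->q5 q14-1->q17 q15-0->q17 q15-1->q18 q16-0->q18 q16-1->q3 q17-0->q9 q17-1->q19 q18-0->q19 q18-1->q6 q19-0->q13 q19-1->q0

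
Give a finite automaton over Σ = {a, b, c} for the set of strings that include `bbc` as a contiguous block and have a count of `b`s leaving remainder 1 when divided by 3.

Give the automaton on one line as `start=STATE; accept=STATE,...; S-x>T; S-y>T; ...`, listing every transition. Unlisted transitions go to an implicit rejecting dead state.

Handle the two conditions separately and then intersect. One (4 states) tracks whether and how much of `bbc` has been seen; the other (3 states) tracks the count of `b`s modulo 3. Each combined state is a pair, one component from each; accept when both components accept.
With 12 states:
          a    b    c  
>  q0     q0   q1   q0 
   q1     q2   q3   q2 
   q2     q2   q4   q2 
   q3     q5   q6   q7 
   q4     q5   q6   q5 
   q5     q5   q8   q5 
   q6     q0   q9  q10 
   q7     q7  q10   q7 
   q8     q0   q9   q0 
   q9     q2   q3  q11 
   q10   q10  q11  q10 
 * q11   q11   q7  q11 
(> = start, * = accepting)

start=q0; accept=q11; q0-a>q0; q0-b>q1; q0-c>q0; q1-a>q2; q1-b>q3; q1-c>q2; q2-a>q2; q2-b>q4; q2-c>q2; q3-a>q5; q3-b>q6; q3-c>q7; q4-a>q5; q4-b>q6; q4-c>q5; q5-a>q5; q5-b>q8; q5-c>q5; q6-a>q0; q6-b>q9; q6-c>q10; q7-a>q7; q7-b>q10; q7-c>q7; q8-a>q0; q8-b>q9; q8-c>q0; q9-a>q2; q9-b>q3; q9-c>q11; q10-a>q10; q10-b>q11; q10-c>q10; q11-a>q11; q11-b>q7; q11-c>q11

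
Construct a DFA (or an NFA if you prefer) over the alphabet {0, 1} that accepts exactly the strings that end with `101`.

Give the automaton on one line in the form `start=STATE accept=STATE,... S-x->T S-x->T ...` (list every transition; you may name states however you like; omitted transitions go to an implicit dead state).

start=S0 accept=S3 S0-0->S0 S0-1->S1 S1-0->S2 S1-1->S1 S2-0->S0 S2-1->S3 S3-0->S2 S3-1->S1

Remember how much of `101` the current input suffix matches. State S0 means no match yet; S1 means the last symbol is `1`; S2 means the last 2 symbols are `10`; S3 means the last 3 symbols are `101`. Only S3 accepts. On a mismatch, fall back to the longest proper suffix that is still a prefix of `101`.
4 states suffice.
        0   1  
>  S0   S0  S1 
   S1   S2  S1 
   S2   S0  S3 
 * S3   S2  S1 
(> = start, * = accepting)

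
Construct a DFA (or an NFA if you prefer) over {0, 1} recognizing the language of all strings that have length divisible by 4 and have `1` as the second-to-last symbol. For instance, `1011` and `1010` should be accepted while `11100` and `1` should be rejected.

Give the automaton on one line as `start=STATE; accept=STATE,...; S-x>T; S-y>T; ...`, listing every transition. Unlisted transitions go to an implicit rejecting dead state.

start=A; accept=F; A-0>B; A-1>B; B-0>C; B-1>C; C-0>D; C-1>E; D-0>A; D-1>A; E-0>F; E-1>F; F-0>B; F-1>B

Handle the two conditions separately and then intersect. One (4 states) tracks the input length modulo 4; the other (7 states) tracks the last 2 symbols read. Each combined state is a pair, one component from each; accept when both components accept. After merging equivalent states the machine shrinks.
With 6 states:
       0  1 
>  A   B  B 
   B   C  C 
   C   D  E 
   D   A  A 
   E   F  F 
 * F   B  B 
(> = start, * = accepting)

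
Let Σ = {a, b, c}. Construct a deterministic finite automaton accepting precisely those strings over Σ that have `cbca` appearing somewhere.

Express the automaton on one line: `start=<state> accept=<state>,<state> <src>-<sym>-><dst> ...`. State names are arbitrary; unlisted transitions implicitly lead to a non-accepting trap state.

start=q0 accept=q4 q0-a->q0 q0-b->q0 q0-c->q1 q1-a->q0 q1-b->q2 q1-c->q1 q2-a->q0 q2-b->q0 q2-c->q3 q3-a->q4 q3-b->q2 q3-c->q1 q4-a->q4 q4-b->q4 q4-c->q4

Track how much of `cbca` has been matched so far: state q0 is no progress, q4 is the absorbing accept state reached once `cbca` has occurred. Intermediate states record partial matches; on a mismatch, fall back to the longest reusable overlap.
A 5-state machine:
        a   b   c  
>  q0   q0  q0  q1 
   q1   q0  q2  q1 
   q2   q0  q0  q3 
   q3   q4  q2  q1 
 * q4   q4  q4  q4 
(> = start, * = accepting)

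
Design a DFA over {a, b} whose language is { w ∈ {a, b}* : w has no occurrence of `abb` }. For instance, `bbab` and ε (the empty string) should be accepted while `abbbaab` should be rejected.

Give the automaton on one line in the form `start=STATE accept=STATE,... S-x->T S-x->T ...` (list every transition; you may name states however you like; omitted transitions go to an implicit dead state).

Track partial matches of the forbidden pattern `abb`. State S3 is a dead state reached once `abb` has occurred; every other state accepts. S0 means no part of `abb` is currently matched.
4 states suffice.
        a   b  
>* S0   S1  S0 
 * S1   S1  S2 
 * S2   S1  S3 
   S3   S3  S3 
(> = start, * = accepting)

start=S0 accept=S0,S1,S2 S0-a->S1 S0-b->S0 S1-a->S1 S1-b->S2 S2-a->S1 S2-b->S3 S3-a->S3 S3-b->S3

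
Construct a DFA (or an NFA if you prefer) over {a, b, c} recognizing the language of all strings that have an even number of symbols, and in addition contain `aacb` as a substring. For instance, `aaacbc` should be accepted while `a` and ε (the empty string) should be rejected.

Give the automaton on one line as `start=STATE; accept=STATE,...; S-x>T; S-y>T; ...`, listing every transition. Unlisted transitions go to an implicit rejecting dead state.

Build one automaton per condition and run them in lockstep. The first has 2 states tracking the input length modulo 2; the second has 5 states tracking whether and how much of `aacb` has been seen. A product state is a pair (one from each), accepting exactly when both do.
10 states suffice.
        a   b   c  
>  q0   q1  q2  q2 
   q1   q3  q0  q0 
   q2   q4  q0  q0 
   q3   q5  q2  q6 
   q4   q5  q2  q2 
   q5   q3  q0  q7 
   q6   q4  q8  q0 
   q7   q1  q9  q2 
 * q8   q9  q9  q9 
   q9   q8  q8  q8 
(> = start, * = accepting)

start=q0; accept=q8; q0-a>q1; q0-b>q2; q0-c>q2; q1-a>q3; q1-b>q0; q1-c>q0; q2-a>q4; q2-b>q0; q2-c>q0; q3-a>q5; q3-b>q2; q3-c>q6; q4-a>q5; q4-b>q2; q4-c>q2; q5-a>q3; q5-b>q0; q5-c>q7; q6-a>q4; q6-b>q8; q6-c>q0; q7-a>q1; q7-b>q9; q7-c>q2; q8-a>q9; q8-b>q9; q8-c>q9; q9-a>q8; q9-b>q8; q9-c>q8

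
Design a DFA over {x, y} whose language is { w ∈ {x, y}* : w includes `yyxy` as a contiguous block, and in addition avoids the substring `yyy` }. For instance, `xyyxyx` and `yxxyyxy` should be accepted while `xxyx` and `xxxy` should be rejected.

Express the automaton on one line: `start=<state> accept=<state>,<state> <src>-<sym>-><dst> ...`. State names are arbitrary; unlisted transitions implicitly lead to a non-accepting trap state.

start=S0 accept=S5,S6,S7 S0-x->S0 S0-y->S1 S1-x->S0 S1-y->S2 S2-x->S3 S2-y->S4 S3-x->S0 S3-y->S5 S4-x->S4 S4-y->S4 S5-x->S6 S5-y->S7 S6-x->S6 S6-y->S5 S7-x->S6 S7-y->S4

Run two small machines in parallel and take their product. The first has 5 states tracking whether and how much of `yyxy` has been seen; the second has 4 states tracking partial matches of the forbidden pattern `yyy`. A product state is a pair (one from each), accepting exactly when both do. Equivalent product states are then merged.
With 8 states:
        x   y  
>  S0   S0  S1 
   S1   S0  S2 
   S2   S3  S4 
   S3   S0  S5 
   S4   S4  S4 
 * S5   S6  S7 
 * S6   S6  S5 
 * S7   S6  S4 
(> = start, * = accepting)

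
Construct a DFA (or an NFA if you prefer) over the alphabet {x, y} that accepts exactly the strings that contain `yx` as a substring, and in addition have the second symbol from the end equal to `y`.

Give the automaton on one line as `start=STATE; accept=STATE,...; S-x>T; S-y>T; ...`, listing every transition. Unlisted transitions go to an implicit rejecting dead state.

start=s0; accept=s5,s9; s0-x>s1; s0-y>s2; s1-x>s3; s1-y>s4; s2-x>s5; s2-y>s6; s3-x>s3; s3-y>s4; s4-x>s5; s4-y>s6; s5-x>s7; s5-y>s8; s6-x>s5; s6-y>s6; s7-x>s7; s7-y>s8; s8-x>s5; s8-y>s9; s9-x>s5; s9-y>s9

Run two small machines in parallel and take their product. The first has 3 states tracking whether and how much of `yx` has been seen; the second has 7 states tracking the last 2 symbols read. A product state is a pair (one from each), accepting exactly when both do.
        x   y  
>  s0   s1  s2 
   s1   s3  s4 
   s2   s5  s6 
   s3   s3  s4 
   s4   s5  s6 
 * s5   s7  s8 
   s6   s5  s6 
   s7   s7  s8 
   s8   s5  s9 
 * s9   s5  s9 
(> = start, * = accepting)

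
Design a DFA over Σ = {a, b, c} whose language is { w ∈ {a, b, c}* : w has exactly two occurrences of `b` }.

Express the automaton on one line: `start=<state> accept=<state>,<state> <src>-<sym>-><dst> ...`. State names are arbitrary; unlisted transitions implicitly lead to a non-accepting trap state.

start=q0 accept=q2 q0-a->q0 q0-b->q1 q0-c->q0 q1-a->q1 q1-b->q2 q1-c->q1 q2-a->q2 q2-b->q3 q2-c->q2 q3-a->q3 q3-b->q3 q3-c->q3

Count `b`s, saturating at 3: states q0 through q2 mean 0 through 2 `b`s seen; q3 means more than 2. Each `b` increments (capped at q3); other symbols loop. Accept from {q2}.
        a   b   c  
>  q0   q0  q1  q0 
   q1   q1  q2  q1 
 * q2   q2  q3  q2 
   q3   q3  q3  q3 
(> = start, * = accepting)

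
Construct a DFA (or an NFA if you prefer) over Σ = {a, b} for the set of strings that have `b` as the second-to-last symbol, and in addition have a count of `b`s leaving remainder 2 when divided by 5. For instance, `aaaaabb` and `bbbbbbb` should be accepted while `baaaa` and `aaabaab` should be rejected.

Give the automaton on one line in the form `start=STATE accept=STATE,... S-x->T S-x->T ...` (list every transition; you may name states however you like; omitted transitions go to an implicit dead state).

start=S0 accept=S3,S5 S0-a->S0 S0-b->S1 S1-a->S2 S1-b->S3 S2-a->S2 S2-b->S4 S3-a->S5 S3-b->S6 S4-a->S5 S4-b->S6 S5-a->S7 S5-b->S6 S6-a->S6 S6-b->S8 S7-a->S7 S7-b->S6 S8-a->S8 S8-b->S0

Build one automaton per condition and run them in lockstep. One (7 states) tracks the last 2 symbols read; the other (5 states) tracks the count of `b`s modulo 5. Each combined state is a pair, one component from each; accept when both components accept. Equivalent product states are then merged.
9 states suffice.
        a   b  
>  S0   S0  S1 
   S1   S2  S3 
   S2   S2  S4 
 * S3   S5  S6 
   S4   S5  S6 
 * S5   S7  S6 
   S6   S6  S8 
   S7   S7  S6 
   S8   S8  S0 
(> = start, * = accepting)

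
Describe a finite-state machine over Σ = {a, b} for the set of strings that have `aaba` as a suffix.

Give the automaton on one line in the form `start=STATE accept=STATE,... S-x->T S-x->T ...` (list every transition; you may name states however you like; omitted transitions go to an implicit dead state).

Remember how much of `aaba` the current input suffix matches. State q0 means no match yet; q1 means the last symbol is `a`; q2 means the last 2 symbols are `aa`; q3 means the last 3 symbols are `aab`; q4 means the last 4 symbols are `aaba`. Only q4 accepts. On a mismatch, fall back to the longest proper suffix that is still a prefix of `aaba`.
        a   b  
>  q0   q1  q0 
   q1   q2  q0 
   q2   q2  q3 
   q3   q4  q0 
 * q4   q2  q0 
(> = start, * = accepting)

start=q0 accept=q4 q0-a->q1 q0-b->q0 q1-a->q2 q1-b->q0 q2-a->q2 q2-b->q3 q3-a->q4 q3-b->q0 q4-a->q2 q4-b->q0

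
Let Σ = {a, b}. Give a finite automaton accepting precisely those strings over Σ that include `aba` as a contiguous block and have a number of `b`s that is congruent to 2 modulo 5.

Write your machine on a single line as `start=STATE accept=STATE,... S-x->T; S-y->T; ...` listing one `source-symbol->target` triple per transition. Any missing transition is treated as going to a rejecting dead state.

Build one automaton per condition and run them in lockstep. One (4 states) tracks whether and how much of `aba` has been seen; the other (5 states) tracks the count of `b`s modulo 5. Each combined state is a pair, one component from each; accept when both components accept.
With 20 states:
          a    b  
>  q0     q1   q2 
   q1     q1   q3 
   q2     q4   q5 
   q3     q6   q5 
   q4     q4   q7 
   q5     q8   q9 
   q6     q6  q10 
   q7    q10   q9 
   q8     q8  q11 
   q9    q12  q13 
 * q10   q10  q14 
   q11   q14  q13 
   q12   q12  q15 
   q13   q16   q0 
   q14   q14  q17 
   q15   q17   q0 
   q16   q16  q18 
   q17   q17  q19 
   q18   q19   q2 
   q19   q19   q6 
(> = start, * = accepting)

start=q0; accept=q10; q0-a->q1; q0-b->q2; q1-a->q1; q1-b->q3; q2-a->q4; q2-b->q5; q3-a->q6; q3-b->q5; q4-a->q4; q4-b->q7; q5-a->q8; q5-b->q9; q6-a->q6; q6-b->q10; q7-a->q10; q7-b->q9; q8-a->q8; q8-b->q11; q9-a->q12; q9-b->q13; q10-a->q10; q10-b->q14; q11-a->q14; q11-b->q13; q12-a->q12; q12-b->q15; q13-a->q16; q13-b->q0; q14-a->q14; q14-b->q17; q15-a->q17; q15-b->q0; q16-a->q16; q16-b->q18; q17-a->q17; q17-b->q19; q18-a->q19; q18-b->q2; q19-a->q19; q19-b->q6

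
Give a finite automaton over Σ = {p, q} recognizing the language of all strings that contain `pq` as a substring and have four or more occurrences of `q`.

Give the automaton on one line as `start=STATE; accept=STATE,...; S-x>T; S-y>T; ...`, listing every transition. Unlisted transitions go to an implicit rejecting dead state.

start=s0; accept=s12,s15; s0-p>s1; s0-q>s2; s1-p>s1; s1-q>s3; s2-p>s4; s2-q>s5; s3-p>s3; s3-q>s6; s4-p>s4; s4-q>s6; s5-p>s7; s5-q>s8; s6-p>s6; s6-q>s9; s7-p>s7; s7-q>s9; s8-p>s10; s8-q>s11; s9-p>s9; s9-q>s12; s10-p>s10; s10-q>s12; s11-p>s13; s11-q>s14; s12-p>s12; s12-q>s15; s13-p>s13; s13-q>s15; s14-p>s16; s14-q>s14; s15-p>s15; s15-q>s15; s16-p>s16; s16-q>s15

Run two small machines in parallel and take their product. The first has 3 states tracking whether and how much of `pq` has been seen; the second has 6 states tracking the count of `q`s, saturating at 5. A product state is a pair (one from each), accepting exactly when both do.
With 17 states:
          p    q  
>  s0     s1   s2 
   s1     s1   s3 
   s2     s4   s5 
   s3     s3   s6 
   s4     s4   s6 
   s5     s7   s8 
   s6     s6   s9 
   s7     s7   s9 
   s8    s10  s11 
   s9     s9  s12 
   s10   s10  s12 
   s11   s13  s14 
 * s12   s12  s15 
   s13   s13  s15 
   s14   s16  s14 
 * s15   s15  s15 
   s16   s16  s15 
(> = start, * = accepting)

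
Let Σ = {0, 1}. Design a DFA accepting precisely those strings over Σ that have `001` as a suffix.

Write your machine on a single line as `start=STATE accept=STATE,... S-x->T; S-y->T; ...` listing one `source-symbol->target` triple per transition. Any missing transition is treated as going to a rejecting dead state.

Let each state record the length of the longest suffix of the input read so far that is also a prefix of `001`. s1 means the last symbol is `0`; s2 means the last 2 symbols are `00`; s3 means the last 3 symbols are `001`. Accept only at s3, where the string currently ends in `001`.
4 states suffice.
        0   1  
>  s0   s1  s0 
   s1   s2  s0 
   s2   s2  s3 
 * s3   s1  s0 
(> = start, * = accepting)

start=s0; accept=s3; s0-0->s1; s0-1->s0; s1-0->s2; s1-1->s0; s2-0->s2; s2-1->s3; s3-0->s1; s3-1->s0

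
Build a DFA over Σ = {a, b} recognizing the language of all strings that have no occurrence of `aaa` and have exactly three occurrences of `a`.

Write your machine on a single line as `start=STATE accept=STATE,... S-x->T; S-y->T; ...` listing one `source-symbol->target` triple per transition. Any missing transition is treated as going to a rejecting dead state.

Handle the two conditions separately and then intersect. One (4 states) tracks partial matches of the forbidden pattern `aaa`; the other (5 states) tracks the count of `a`s, saturating at 4. Each combined state is a pair, one component from each; accept when both components accept.
A 14-state machine:
          a    b  
>  q0     q1   q0 
   q1     q2   q3 
   q2     q4   q5 
   q3     q6   q3 
   q4     q7   q4 
   q5     q8   q5 
   q6     q9   q5 
   q7     q7   q7 
 * q8    q10  q11 
 * q9     q7  q11 
   q10    q7  q12 
 * q11   q13  q11 
   q12   q13  q12 
   q13   q10  q12 
(> = start, * = accepting)

start=q0; accept=q8,q9,q11; q0-a->q1; q0-b->q0; q1-a->q2; q1-b->q3; q2-a->q4; q2-b->q5; q3-a->q6; q3-b->q3; q4-a->q7; q4-b->q4; q5-a->q8; q5-b->q5; q6-a->q9; q6-b->q5; q7-a->q7; q7-b->q7; q8-a->q10; q8-b->q11; q9-a->q7; q9-b->q11; q10-a->q7; q10-b->q12; q11-a->q13; q11-b->q11; q12-a->q13; q12-b->q12; q13-a->q10; q13-b->q12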